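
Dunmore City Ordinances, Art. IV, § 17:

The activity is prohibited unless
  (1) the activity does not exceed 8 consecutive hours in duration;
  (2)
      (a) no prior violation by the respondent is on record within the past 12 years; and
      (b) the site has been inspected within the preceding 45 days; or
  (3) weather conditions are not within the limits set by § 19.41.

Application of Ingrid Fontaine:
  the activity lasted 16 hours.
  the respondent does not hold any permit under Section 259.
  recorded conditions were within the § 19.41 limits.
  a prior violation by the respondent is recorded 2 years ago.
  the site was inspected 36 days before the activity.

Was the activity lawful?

(1) ≤ 8 hrs duration — not satisfied.
(a) no prior violation — not satisfied.
(b) site inspected — satisfied.
(2): F AND T → false.
(3) not (weather ok) — not satisfied.
Overall = F OR F OR F = false.

No — unlawful.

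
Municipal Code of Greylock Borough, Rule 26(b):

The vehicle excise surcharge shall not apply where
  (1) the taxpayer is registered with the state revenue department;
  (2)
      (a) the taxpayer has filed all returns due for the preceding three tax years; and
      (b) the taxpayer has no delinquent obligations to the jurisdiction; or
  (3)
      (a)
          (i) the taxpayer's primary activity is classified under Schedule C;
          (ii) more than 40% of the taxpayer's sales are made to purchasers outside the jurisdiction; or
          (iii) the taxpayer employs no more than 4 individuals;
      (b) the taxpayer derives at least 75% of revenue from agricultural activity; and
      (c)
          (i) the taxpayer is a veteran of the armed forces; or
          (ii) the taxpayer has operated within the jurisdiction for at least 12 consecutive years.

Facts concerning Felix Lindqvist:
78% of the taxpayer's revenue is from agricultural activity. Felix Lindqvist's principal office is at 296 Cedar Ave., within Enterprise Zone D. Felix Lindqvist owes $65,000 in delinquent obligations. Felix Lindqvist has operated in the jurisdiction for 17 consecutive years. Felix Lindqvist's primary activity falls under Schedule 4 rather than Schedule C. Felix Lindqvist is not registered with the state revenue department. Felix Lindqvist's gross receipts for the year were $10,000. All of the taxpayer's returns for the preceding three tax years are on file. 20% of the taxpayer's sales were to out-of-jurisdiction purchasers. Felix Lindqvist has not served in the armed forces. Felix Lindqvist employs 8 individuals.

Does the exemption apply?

(1) state-registered — fails.
(a) returns current — satisfied.
(b) no delinquency — not met.
(2): T AND F → false.
(i) Schedule C activity — not met.
(ii) >40% out-of-jur. sales — not met.
(iii) ≤ 4 employees — not satisfied.
So (a) is not satisfied (F OR F OR F).
(b) ≥75% agricultural — holds.
(i) veteran — not met.
(ii) ≥ 12 yrs in jurisdiction — met.
(c): F OR T → true.
(3): F AND T AND T → false.
Overall = F OR F OR F = false.

No — not exempt.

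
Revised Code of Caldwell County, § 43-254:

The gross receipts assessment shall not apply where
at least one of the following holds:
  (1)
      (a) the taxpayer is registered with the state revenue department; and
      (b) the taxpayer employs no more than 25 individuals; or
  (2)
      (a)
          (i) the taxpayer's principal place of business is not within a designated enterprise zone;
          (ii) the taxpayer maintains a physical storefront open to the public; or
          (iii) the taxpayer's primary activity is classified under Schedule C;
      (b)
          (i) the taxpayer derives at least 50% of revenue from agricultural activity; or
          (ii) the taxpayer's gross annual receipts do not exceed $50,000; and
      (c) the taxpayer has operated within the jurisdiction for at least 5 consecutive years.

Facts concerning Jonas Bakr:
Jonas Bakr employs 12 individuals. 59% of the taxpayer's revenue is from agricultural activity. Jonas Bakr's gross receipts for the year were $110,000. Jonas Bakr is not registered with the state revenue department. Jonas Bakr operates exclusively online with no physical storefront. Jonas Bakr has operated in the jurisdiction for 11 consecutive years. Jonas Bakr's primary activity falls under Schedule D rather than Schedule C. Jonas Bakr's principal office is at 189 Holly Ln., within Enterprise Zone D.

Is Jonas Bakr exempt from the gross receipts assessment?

(a) state-registered — not satisfied.
(b) ≤ 25 employees — met.
So (1) is not satisfied (F AND T).
(i) not (in enterprise zone) — fails.
(ii) has storefront — fails.
(iii) Schedule C activity — not satisfied.
(a): F OR F OR F → false.
(i) ≥50% agricultural — satisfied.
(ii) receipts ≤ $50,000 — fails.
(b) = T OR F = true.
(c) ≥ 5 yrs in jurisdiction — met.
(2) = F AND T AND T = false.
Overall = F OR F = false.

No — not exempt.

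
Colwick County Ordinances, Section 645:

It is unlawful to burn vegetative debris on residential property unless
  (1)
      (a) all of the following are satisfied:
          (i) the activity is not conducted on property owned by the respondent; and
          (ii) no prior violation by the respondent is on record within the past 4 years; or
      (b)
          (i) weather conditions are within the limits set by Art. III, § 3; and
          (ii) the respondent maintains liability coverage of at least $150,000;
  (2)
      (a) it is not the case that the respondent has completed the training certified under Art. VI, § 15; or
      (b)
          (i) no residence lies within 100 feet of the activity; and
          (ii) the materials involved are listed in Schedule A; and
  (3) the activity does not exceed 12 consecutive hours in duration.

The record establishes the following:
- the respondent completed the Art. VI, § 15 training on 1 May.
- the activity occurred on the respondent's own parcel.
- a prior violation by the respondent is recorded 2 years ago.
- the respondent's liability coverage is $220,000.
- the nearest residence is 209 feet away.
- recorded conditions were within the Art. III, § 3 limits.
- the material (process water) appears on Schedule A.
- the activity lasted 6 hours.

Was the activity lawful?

(i) not (own property) — not met.
(ii) no prior violation — fails.
(a) = F AND F = false.
(i) weather ok — satisfied.
(ii) coverage ≥ $150,000 — satisfied.
(b) = T AND T = true.
(1) = F OR T = true.
(a) not (training certified) — fails.
(i) no residence in 100 ft — met.
(ii) Schedule A material — met.
So (b) is satisfied (T AND T).
So (2) is satisfied (F OR T).
(3) ≤ 12 hrs duration — holds.
Overall = T AND T AND T = true.

Yes — lawful.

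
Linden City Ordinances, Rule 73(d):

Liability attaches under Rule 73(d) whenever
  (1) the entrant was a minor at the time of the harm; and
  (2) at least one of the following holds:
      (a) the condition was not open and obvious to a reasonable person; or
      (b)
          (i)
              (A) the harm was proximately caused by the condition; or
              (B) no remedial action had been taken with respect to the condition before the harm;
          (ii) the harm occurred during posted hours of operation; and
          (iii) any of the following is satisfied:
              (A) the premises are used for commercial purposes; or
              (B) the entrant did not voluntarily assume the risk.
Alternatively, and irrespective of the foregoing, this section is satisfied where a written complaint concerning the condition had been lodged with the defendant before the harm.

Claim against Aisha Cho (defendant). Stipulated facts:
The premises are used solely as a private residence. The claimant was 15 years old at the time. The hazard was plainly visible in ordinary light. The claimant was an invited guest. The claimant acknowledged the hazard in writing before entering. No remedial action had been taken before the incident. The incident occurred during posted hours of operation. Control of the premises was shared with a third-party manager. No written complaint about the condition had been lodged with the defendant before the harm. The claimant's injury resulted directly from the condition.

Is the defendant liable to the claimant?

No — not liable.

(1) entrant a minor — met.
(a) not open/obvious — not met.
(A) proximate cause — satisfied.
(B) no remedial action — holds.
So (i) is satisfied (T OR T).
(ii) during posted hours — holds.
(A) commercial use — not met.
(B) no assumed risk — fails.
(iii): F OR F → false.
So (b) is not satisfied (T AND T AND F).
(2): F OR F → false.
So Overall is not satisfied (T AND F).
Exception (complaint lodged) — not satisfied.
Result: main false OR exception false → false.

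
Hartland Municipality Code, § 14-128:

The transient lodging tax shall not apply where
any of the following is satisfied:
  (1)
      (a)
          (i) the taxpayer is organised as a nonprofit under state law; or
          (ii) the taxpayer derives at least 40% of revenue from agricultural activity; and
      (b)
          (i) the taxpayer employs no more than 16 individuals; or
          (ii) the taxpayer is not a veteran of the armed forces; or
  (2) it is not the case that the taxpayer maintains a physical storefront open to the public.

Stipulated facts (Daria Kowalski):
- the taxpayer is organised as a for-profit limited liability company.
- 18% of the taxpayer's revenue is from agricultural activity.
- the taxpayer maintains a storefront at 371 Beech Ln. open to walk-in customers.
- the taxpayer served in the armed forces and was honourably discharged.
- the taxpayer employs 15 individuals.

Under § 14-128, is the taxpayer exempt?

No — not exempt.

(i) nonprofit — fails.
(ii) ≥40% agricultural — not met.
(a): F OR F → false.
(i) ≤ 16 employees — holds.
(ii) not (veteran) — fails.
So (b) is satisfied (T OR F).
(1): F AND T → false.
(2) not (has storefront) — fails.
Overall = F OR F = false.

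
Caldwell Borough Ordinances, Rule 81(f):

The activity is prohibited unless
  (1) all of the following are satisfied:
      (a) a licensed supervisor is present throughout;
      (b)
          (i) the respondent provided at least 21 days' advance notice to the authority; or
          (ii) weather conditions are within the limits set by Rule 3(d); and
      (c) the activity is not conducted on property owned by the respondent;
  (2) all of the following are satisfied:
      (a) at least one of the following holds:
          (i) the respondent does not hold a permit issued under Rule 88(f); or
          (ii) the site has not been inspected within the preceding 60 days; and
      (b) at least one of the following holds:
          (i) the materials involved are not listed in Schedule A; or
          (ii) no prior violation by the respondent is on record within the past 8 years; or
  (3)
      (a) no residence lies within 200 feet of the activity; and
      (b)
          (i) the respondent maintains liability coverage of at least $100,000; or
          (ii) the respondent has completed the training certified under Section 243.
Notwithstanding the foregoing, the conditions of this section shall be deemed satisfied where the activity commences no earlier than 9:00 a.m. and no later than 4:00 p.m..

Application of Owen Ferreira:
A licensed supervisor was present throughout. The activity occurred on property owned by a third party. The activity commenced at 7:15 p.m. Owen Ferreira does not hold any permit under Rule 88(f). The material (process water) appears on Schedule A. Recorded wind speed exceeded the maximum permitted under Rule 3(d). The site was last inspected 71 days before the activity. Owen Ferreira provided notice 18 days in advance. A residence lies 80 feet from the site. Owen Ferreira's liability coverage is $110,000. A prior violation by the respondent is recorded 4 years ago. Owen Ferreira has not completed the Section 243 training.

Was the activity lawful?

No — unlawful.

(a) supervisor present — holds.
(i) ≥21 days' notice — fails.
(ii) weather ok — not satisfied.
So (b) is not satisfied (F OR F).
(c) not (own property) — met.
(1) = T AND F AND T = false.
(i) not (holds permit) — met.
(ii) not (site inspected) — holds.
(a) = T OR T = true.
(i) not (Schedule A material) — fails.
(ii) no prior violation — not satisfied.
So (b) is not satisfied (F OR F).
(2) = T AND F = false.
(a) no residence in 200 ft — not satisfied.
(i) coverage ≥ $100,000 — satisfied.
(ii) training certified — fails.
So (b) is satisfied (T OR F).
So (3) is not satisfied (F AND T).
Overall: F OR F OR F → false.
Exception (start within hours) — not satisfied.
Result: main false OR exception false → false.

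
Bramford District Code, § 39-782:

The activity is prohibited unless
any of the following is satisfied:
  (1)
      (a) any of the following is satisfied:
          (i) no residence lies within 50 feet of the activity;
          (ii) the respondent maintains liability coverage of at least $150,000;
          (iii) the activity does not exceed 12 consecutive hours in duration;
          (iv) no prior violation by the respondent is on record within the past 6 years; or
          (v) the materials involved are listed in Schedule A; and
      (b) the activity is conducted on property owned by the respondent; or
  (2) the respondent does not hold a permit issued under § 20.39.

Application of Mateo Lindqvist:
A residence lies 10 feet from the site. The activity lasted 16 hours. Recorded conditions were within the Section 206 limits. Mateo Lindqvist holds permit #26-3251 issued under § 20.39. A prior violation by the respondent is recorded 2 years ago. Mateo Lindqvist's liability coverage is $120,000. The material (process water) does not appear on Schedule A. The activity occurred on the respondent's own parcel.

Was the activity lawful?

No — unlawful.

(i) no residence in 50 ft — fails.
(ii) coverage ≥ $150,000 — not met.
(iii) ≤ 12 hrs duration — fails.
(iv) no prior violation — not satisfied.
(v) Schedule A material — fails.
So (a) is not satisfied (F OR F OR F OR F OR F).
(b) own property — holds.
So (1) is not satisfied (F AND T).
(2) not (holds permit) — fails.
So Overall is not satisfied (F OR F).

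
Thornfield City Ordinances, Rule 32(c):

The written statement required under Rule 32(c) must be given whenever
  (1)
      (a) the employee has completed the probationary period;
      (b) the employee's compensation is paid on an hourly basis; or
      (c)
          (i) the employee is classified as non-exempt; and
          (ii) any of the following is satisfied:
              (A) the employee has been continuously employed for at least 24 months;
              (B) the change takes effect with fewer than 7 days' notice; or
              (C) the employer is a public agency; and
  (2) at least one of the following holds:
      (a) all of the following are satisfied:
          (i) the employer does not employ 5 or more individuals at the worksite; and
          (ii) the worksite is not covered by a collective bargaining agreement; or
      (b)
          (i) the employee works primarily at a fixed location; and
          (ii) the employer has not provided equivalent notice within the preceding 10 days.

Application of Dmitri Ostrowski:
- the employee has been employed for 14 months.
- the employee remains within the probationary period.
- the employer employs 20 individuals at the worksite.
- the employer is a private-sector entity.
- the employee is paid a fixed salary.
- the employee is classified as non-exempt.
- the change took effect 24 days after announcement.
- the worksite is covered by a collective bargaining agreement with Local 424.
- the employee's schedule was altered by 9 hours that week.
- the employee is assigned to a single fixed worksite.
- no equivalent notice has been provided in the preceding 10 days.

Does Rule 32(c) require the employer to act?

(a) past probation — not met.
(b) hourly-paid — fails.
(i) non-exempt — holds.
(A) tenure ≥ 24 mo. — fails.
(B) < 7 days' notice — fails.
(C) public agency — fails.
(ii) = F OR F OR F = false.
(c) = T AND F = false.
So (1) is not satisfied (F OR F OR F).
(i) not (≥ 5 at site) — not met.
(ii) no CBA — not met.
(a): F AND F → false.
(i) fixed location — met.
(ii) no recent notice — satisfied.
So (b) is satisfied (T AND T).
So (2) is satisfied (F OR T).
So Overall is not satisfied (F AND T).

No — not required.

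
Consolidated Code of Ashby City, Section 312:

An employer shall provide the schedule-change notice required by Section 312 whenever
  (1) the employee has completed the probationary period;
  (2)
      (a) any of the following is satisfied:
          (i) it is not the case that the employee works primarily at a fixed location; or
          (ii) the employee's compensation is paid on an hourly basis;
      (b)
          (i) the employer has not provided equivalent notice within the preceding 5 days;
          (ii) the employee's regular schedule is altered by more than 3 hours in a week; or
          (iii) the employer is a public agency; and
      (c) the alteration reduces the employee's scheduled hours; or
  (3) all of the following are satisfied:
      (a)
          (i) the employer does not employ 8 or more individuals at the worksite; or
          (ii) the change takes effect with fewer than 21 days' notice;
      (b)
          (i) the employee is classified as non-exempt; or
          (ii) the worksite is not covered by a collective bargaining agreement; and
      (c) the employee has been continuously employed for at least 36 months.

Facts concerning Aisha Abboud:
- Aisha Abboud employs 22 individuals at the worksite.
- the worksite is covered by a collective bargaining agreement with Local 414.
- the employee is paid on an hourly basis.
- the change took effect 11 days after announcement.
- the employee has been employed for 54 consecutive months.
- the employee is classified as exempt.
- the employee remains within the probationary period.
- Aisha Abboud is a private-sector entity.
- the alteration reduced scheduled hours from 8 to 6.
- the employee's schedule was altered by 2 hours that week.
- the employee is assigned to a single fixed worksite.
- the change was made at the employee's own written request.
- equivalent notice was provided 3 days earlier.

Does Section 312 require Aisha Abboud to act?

(1) past probation — fails.
(i) not (fixed location) — fails.
(ii) hourly-paid — satisfied.
(a): F OR T → true.
(i) no recent notice — fails.
(ii) schedule shift > 3h — not satisfied.
(iii) public agency — not satisfied.
(b): F OR F OR F → false.
(c) hours reduced — met.
So (2) is not satisfied (T AND F AND T).
(i) not (≥ 8 at site) — fails.
(ii) < 21 days' notice — holds.
So (a) is satisfied (F OR T).
(i) non-exempt — not satisfied.
(ii) no CBA — not satisfied.
(b) = F OR F = false.
(c) tenure ≥ 36 mo. — holds.
So (3) is not satisfied (T AND F AND T).
Overall: F OR F OR F → false.

No — not required.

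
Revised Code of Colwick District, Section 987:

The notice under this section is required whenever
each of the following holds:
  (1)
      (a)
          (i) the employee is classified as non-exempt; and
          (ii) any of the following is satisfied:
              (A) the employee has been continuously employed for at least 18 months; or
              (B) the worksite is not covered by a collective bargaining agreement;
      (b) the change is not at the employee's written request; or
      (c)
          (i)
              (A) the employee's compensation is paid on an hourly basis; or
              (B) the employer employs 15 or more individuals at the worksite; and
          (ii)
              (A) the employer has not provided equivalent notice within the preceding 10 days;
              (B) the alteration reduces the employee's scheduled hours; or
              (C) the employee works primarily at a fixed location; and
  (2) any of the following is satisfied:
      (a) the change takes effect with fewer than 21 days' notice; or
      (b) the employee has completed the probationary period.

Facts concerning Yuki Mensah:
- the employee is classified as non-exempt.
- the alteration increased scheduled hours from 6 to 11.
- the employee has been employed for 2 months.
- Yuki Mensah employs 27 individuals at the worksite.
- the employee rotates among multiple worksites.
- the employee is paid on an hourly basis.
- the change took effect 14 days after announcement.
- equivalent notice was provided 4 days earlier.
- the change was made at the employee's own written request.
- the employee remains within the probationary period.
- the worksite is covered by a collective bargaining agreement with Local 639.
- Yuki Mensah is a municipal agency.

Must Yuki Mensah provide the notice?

No — not required.

(i) non-exempt — satisfied.
(A) tenure ≥ 18 mo. — not met.
(B) no CBA — not satisfied.
(ii): F OR F → false.
(a): T AND F → false.
(b) not employee-requested — fails.
(A) hourly-paid — holds.
(B) ≥ 15 at site — holds.
(i) = T OR T = true.
(A) no recent notice — fails.
(B) hours reduced — fails.
(C) fixed location — not satisfied.
(ii): F OR F OR F → false.
So (c) is not satisfied (T AND F).
So (1) is not satisfied (F OR F OR F).
(a) < 21 days' notice — satisfied.
(b) past probation — fails.
(2): T OR F → true.
So Overall is not satisfied (F AND T).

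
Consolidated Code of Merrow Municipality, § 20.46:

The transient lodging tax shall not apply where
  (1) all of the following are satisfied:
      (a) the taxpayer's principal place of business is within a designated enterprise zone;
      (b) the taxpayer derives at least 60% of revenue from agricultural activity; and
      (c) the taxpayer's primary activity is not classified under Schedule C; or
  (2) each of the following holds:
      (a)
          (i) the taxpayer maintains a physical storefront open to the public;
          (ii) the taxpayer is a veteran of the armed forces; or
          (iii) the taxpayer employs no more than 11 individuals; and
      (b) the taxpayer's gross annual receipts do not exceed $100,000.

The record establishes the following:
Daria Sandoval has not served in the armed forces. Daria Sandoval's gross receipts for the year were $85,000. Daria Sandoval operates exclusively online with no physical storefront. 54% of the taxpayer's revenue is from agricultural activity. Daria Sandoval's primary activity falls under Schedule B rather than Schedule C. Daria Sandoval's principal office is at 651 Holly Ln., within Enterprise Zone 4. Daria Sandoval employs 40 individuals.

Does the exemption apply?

(a) in enterprise zone — met.
(b) ≥60% agricultural — not satisfied.
(c) not (Schedule C activity) — met.
(1) = T AND F AND T = false.
(i) has storefront — fails.
(ii) veteran — not satisfied.
(iii) ≤ 11 employees — not satisfied.
So (a) is not satisfied (F OR F OR F).
(b) receipts ≤ $100,000 — met.
(2): F AND T → false.
Overall = F OR F = false.

No — not exempt.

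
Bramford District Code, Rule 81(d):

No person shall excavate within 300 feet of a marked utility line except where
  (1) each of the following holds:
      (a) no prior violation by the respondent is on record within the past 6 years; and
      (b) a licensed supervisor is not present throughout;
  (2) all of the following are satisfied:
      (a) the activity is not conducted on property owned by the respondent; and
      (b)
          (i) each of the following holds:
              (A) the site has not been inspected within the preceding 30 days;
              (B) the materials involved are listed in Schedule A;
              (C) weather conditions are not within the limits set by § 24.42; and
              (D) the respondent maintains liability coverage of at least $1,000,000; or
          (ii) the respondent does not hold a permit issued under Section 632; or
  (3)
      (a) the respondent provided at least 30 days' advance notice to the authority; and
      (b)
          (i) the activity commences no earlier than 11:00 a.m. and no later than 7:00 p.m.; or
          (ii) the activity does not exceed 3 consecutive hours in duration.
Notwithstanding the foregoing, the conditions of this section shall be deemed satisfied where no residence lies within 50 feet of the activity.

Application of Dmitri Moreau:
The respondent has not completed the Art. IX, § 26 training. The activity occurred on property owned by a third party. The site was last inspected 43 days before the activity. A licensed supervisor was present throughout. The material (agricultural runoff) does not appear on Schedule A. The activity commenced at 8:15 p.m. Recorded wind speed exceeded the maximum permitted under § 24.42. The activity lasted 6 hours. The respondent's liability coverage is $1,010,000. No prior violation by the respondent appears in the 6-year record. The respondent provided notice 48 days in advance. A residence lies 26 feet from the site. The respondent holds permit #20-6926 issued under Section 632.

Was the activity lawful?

(a) no prior violation — satisfied.
(b) not (supervisor present) — fails.
So (1) is not satisfied (T AND F).
(a) not (own property) — met.
(A) not (site inspected) — satisfied.
(B) Schedule A material — not met.
(C) not (weather ok) — satisfied.
(D) coverage ≥ $1,000,000 — satisfied.
(i): T AND F AND T AND T → false.
(ii) not (holds permit) — not met.
(b): F OR F → false.
(2) = T AND F = false.
(a) ≥30 days' notice — holds.
(i) start within hours — not satisfied.
(ii) ≤ 3 hrs duration — fails.
(b) = F OR F = false.
(3) = T AND F = false.
Overall = F OR F OR F = false.
Exception (no residence in 50 ft) — not satisfied.
Result: main false OR exception false → false.

No — unlawful.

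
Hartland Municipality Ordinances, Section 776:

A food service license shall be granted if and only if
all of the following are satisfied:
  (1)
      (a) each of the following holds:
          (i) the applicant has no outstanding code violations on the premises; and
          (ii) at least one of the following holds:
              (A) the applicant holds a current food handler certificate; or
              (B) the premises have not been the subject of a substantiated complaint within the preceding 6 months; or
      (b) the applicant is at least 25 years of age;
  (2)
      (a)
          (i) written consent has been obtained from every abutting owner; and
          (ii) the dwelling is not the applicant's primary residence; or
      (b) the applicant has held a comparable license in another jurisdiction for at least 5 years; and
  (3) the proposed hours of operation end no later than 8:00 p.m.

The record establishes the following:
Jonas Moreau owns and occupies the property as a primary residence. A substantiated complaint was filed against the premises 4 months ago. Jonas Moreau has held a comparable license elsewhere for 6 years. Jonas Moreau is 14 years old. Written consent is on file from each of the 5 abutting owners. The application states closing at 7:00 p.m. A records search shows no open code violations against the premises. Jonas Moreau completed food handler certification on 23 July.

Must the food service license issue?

Yes — granted.

(i) no code violations — satisfied.
(A) food handler cert. — satisfied.
(B) no complaint in 6 mo. — fails.
So (ii) is satisfied (T OR F).
So (a) is satisfied (T AND T).
(b) age ≥ 25 — not met.
So (1) is satisfied (T OR F).
(i) all abutters consent — holds.
(ii) not (primary residence) — not satisfied.
(a) = T AND F = false.
(b) prior license ≥ 5 yr — met.
So (2) is satisfied (F OR T).
(3) closes by 8 p.m. — satisfied.
Overall: T AND T AND T → true.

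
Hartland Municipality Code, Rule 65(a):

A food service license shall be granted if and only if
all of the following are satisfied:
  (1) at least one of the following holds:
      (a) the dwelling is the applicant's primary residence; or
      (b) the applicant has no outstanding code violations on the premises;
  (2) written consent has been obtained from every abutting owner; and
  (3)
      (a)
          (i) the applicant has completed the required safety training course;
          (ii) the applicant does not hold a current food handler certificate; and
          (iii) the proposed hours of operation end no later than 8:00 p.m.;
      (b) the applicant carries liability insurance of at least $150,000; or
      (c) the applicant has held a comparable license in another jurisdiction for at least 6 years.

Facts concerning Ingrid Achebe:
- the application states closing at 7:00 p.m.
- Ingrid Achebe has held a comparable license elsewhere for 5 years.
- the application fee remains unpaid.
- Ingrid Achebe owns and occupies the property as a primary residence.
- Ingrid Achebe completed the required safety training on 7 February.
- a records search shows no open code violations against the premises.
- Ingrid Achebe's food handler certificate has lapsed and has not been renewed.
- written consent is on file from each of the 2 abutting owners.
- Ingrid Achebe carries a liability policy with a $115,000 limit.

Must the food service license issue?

(a) primary residence — met.
(b) no code violations — met.
(1) = T OR T = true.
(2) all abutters consent — met.
(i) safety training — met.
(ii) not (food handler cert.) — satisfied.
(iii) closes by 8 p.m. — holds.
(a) = T AND T AND T = true.
(b) insurance ≥ $150,000 — not satisfied.
(c) prior license ≥ 6 yr — fails.
So (3) is satisfied (T OR F OR F).
So Overall is satisfied (T AND T AND T).

Yes — granted.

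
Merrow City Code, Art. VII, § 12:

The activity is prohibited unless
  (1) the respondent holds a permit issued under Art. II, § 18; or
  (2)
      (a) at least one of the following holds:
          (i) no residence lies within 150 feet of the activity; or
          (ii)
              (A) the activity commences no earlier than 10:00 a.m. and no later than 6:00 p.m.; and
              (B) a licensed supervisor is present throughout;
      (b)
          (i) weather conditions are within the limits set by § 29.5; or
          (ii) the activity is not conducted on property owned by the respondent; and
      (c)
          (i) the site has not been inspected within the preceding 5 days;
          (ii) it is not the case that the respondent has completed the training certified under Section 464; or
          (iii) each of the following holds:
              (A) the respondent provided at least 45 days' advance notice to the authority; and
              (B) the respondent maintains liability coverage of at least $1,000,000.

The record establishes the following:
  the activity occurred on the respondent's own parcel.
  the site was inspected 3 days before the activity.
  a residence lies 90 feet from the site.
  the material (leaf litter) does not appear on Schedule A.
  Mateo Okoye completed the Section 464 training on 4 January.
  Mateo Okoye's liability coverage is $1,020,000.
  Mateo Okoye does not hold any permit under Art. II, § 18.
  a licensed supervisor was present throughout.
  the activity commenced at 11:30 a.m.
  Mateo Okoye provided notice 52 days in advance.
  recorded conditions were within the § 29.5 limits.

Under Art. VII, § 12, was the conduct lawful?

Yes — lawful.

(1) holds permit — not satisfied.
(i) no residence in 150 ft — not met.
(A) start within hours — satisfied.
(B) supervisor present — satisfied.
So (ii) is satisfied (T AND T).
So (a) is satisfied (F OR T).
(i) weather ok — satisfied.
(ii) not (own property) — fails.
(b) = T OR F = true.
(i) not (site inspected) — not satisfied.
(ii) not (training certified) — not satisfied.
(A) ≥45 days' notice — satisfied.
(B) coverage ≥ $1,000,000 — met.
(iii): T AND T → true.
So (c) is satisfied (F OR F OR T).
(2) = T AND T AND T = true.
Overall = F OR T = true.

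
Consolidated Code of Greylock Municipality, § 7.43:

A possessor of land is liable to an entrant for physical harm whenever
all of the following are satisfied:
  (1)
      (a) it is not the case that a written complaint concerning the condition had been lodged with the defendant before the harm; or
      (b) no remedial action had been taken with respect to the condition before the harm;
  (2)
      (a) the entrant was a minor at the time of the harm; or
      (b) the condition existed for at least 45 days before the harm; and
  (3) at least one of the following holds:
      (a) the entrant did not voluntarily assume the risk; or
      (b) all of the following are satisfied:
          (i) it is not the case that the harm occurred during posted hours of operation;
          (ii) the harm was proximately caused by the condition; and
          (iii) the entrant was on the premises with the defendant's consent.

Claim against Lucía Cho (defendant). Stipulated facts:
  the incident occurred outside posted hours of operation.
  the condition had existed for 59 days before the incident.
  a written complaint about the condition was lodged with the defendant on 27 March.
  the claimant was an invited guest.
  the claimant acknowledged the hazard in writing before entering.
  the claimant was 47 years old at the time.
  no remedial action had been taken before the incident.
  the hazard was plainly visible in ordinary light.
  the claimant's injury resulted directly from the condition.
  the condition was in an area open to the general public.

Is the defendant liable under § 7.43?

(a) not (complaint lodged) — fails.
(b) no remedial action — satisfied.
(1) = F OR T = true.
(a) entrant a minor — not met.
(b) condition ≥45 days old — satisfied.
(2) = F OR T = true.
(a) no assumed risk — not satisfied.
(i) not (during posted hours) — met.
(ii) proximate cause — satisfied.
(iii) consent to enter — satisfied.
(b): T AND T AND T → true.
(3) = F OR T = true.
So Overall is satisfied (T AND T AND T).

Yes — liable.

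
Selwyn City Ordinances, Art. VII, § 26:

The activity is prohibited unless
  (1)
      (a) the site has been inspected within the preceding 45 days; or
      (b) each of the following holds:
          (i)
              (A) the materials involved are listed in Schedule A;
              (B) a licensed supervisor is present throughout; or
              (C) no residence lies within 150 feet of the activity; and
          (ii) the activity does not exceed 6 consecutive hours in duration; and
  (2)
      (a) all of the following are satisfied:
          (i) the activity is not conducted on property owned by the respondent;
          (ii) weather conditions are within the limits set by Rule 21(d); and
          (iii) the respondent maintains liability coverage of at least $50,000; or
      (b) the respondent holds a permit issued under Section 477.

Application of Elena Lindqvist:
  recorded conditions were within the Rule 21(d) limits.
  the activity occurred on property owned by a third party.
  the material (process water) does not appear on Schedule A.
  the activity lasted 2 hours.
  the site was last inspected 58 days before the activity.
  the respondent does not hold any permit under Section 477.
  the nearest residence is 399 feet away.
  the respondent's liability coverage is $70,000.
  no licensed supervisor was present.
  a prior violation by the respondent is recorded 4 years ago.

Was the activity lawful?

Yes — lawful.

(a) site inspected — not satisfied.
(A) Schedule A material — not met.
(B) supervisor present — fails.
(C) no residence in 150 ft — holds.
(i) = F OR F OR T = true.
(ii) ≤ 6 hrs duration — holds.
(b): T AND T → true.
So (1) is satisfied (F OR T).
(i) not (own property) — met.
(ii) weather ok — holds.
(iii) coverage ≥ $50,000 — met.
(a): T AND T AND T → true.
(b) holds permit — fails.
(2) = T OR F = true.
Overall: T AND T → true.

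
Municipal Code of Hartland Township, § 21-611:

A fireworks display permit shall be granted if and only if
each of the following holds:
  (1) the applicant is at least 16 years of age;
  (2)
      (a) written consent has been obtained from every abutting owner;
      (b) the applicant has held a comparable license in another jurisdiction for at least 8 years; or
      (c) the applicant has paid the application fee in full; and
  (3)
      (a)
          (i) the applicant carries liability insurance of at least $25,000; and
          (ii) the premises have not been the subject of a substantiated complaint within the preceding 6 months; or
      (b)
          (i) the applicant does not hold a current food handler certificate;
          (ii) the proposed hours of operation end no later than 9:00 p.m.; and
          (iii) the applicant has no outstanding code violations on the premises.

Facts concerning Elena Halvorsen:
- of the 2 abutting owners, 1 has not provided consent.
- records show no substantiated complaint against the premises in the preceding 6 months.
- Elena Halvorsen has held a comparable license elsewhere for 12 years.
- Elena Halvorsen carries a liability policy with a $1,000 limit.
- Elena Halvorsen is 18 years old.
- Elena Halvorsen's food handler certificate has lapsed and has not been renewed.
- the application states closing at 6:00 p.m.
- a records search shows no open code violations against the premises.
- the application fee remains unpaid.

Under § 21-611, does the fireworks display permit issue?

(1) age ≥ 16 — satisfied.
(a) all abutters consent — fails.
(b) prior license ≥ 8 yr — met.
(c) fee paid — not met.
(2) = F OR T OR F = true.
(i) insurance ≥ $25,000 — fails.
(ii) no complaint in 6 mo. — holds.
So (a) is not satisfied (F AND T).
(i) not (food handler cert.) — met.
(ii) closes by 9 p.m. — holds.
(iii) no code violations — holds.
(b): T AND T AND T → true.
(3): F OR T → true.
So Overall is satisfied (T AND T AND T).

Yes — granted.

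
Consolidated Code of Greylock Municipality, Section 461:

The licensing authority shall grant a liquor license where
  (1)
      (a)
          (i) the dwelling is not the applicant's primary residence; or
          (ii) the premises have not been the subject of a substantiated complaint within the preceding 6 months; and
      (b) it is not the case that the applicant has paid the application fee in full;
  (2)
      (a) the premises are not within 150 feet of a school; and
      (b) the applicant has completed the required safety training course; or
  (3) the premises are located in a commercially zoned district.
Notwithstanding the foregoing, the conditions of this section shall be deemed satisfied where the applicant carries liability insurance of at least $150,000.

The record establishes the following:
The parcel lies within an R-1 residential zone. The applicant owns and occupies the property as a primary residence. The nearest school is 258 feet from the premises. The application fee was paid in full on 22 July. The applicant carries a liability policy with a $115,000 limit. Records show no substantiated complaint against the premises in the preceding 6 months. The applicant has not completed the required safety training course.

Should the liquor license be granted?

(i) not (primary residence) — fails.
(ii) no complaint in 6 mo. — holds.
(a): F OR T → true.
(b) not (fee paid) — fails.
(1): T AND F → false.
(a) ≥150 ft from school — satisfied.
(b) safety training — fails.
So (2) is not satisfied (T AND F).
(3) commercially zoned — not met.
Overall = F OR F OR F = false.
Exception (insurance ≥ $150,000) — not satisfied.
Result: main false OR exception false → false.

No — denied.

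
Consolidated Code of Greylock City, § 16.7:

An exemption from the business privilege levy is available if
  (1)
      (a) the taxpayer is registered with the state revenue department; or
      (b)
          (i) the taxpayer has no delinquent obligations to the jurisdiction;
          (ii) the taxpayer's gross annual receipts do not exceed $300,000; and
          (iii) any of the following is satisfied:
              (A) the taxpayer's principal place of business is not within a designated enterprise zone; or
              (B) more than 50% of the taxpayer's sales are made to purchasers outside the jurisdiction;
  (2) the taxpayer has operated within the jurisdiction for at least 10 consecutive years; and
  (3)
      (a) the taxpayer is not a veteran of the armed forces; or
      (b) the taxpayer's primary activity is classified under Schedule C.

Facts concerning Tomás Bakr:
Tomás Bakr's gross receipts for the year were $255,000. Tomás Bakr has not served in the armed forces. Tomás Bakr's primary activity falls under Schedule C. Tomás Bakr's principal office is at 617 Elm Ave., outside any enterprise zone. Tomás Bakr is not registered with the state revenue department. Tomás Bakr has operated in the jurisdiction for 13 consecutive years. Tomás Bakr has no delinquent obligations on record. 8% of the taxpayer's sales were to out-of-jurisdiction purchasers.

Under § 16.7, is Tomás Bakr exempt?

Yes — exempt.

(a) state-registered — not satisfied.
(i) no delinquency — holds.
(ii) receipts ≤ $300,000 — satisfied.
(A) not (in enterprise zone) — satisfied.
(B) >50% out-of-jur. sales — not met.
So (iii) is satisfied (T OR F).
So (b) is satisfied (T AND T AND T).
(1) = F OR T = true.
(2) ≥ 10 yrs in jurisdiction — holds.
(a) not (veteran) — met.
(b) Schedule C activity — satisfied.
So (3) is satisfied (T OR T).
Overall: T AND T AND T → true.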